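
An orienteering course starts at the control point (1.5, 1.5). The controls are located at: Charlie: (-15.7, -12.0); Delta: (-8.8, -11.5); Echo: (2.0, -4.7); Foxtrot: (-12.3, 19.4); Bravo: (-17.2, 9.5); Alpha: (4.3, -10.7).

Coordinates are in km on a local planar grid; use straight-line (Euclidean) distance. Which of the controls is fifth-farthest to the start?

Distance to each, sorted:
Foxtrot: 22.6 km
Charlie: 21.9 km
Bravo: 20.3 km
Delta: 16.6 km
Alpha: 12.5 km
Echo: 6.2 km
The fifth-farthest is Alpha at 12.5 km.

Alpha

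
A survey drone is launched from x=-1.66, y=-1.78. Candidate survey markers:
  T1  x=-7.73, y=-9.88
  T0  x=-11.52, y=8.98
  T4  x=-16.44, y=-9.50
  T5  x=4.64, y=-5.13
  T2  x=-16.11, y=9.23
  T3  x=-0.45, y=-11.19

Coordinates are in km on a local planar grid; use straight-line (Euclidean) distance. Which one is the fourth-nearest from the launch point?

Distance to each, sorted:
T5: 7.1 km
T3: 9.5 km
T1: 10.1 km
T0: 14.6 km
T4: 16.7 km
T2: 18.2 km
The fourth-nearest is T0 at 14.6 km.

T0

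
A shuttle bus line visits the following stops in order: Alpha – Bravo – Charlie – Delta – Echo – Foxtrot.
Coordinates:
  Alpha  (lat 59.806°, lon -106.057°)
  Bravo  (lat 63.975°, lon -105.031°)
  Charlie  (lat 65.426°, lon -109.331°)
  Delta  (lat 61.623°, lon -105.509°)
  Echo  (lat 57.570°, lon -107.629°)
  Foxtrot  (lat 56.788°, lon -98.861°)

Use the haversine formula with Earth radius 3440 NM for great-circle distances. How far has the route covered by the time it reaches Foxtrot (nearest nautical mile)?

1183 NM

Leg distances:
Alpha→Bravo: 252.0 NM  (cumulative 252.0 NM)
Bravo→Charlie: 140.5 NM  (cumulative 392.5 NM)
Charlie→Delta: 250.1 NM  (cumulative 642.6 NM)
Delta→Echo: 251.7 NM  (cumulative 894.3 NM)
Echo→Foxtrot: 289.0 NM  (cumulative 1183.2 NM)
Cumulative distance at Foxtrot ≈ 1183 NM.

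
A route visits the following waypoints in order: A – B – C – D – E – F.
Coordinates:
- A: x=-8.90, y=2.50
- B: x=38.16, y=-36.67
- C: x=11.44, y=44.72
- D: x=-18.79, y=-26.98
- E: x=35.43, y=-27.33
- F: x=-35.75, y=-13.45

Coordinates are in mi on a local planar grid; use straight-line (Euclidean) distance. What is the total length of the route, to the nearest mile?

Leg distances:
A→B: 61.2 mi  (cumulative 61.2 mi)
B→C: 85.7 mi  (cumulative 146.9 mi)
C→D: 77.8 mi  (cumulative 224.7 mi)
D→E: 54.2 mi  (cumulative 278.9 mi)
E→F: 72.5 mi  (cumulative 351.4 mi)
Total route length ≈ 351 mi.

351 mi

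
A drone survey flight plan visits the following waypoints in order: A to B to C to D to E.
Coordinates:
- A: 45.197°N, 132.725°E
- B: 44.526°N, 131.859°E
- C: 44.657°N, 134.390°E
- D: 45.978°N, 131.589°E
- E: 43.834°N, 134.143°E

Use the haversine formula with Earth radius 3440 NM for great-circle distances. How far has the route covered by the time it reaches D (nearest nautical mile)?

Leg distances:
A→B: 54.6 NM  (cumulative 54.6 NM)
B→C: 108.5 NM  (cumulative 163.1 NM)
C→D: 142.4 NM  (cumulative 305.5 NM)
Cumulative distance at D ≈ 305 NM.

305 NM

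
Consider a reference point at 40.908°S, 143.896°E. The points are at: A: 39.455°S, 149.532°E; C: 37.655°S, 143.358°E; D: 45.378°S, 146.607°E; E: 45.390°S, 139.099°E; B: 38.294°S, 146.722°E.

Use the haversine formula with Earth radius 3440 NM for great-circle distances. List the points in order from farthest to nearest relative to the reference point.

Distance from the reference point at 40.908°S, 143.896°E to each:
E 45.390°S, 139.099°E: 341.3 NM
D 45.378°S, 146.607°E: 293.4 NM
A 39.455°S, 149.532°E: 272.8 NM
B 38.294°S, 146.722°E: 204.2 NM
C 37.655°S, 143.358°E: 196.9 NM

E, D, A, B, C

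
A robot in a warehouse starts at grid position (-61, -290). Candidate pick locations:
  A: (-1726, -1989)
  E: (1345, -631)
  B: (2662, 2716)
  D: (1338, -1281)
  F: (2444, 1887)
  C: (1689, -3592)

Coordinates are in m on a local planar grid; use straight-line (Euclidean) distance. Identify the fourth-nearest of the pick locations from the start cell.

F

Distance to each, sorted:
E: 1446.8 m
D: 1714.4 m
A: 2378.8 m
F: 3318.8 m
C: 3737.1 m
B: 4056.0 m
The fourth-nearest is F at 3318.8 m.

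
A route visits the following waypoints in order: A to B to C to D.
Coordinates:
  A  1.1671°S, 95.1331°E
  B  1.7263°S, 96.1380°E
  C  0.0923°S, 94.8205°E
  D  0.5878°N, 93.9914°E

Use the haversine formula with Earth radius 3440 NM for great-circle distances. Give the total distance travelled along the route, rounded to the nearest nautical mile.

259 NM

Leg distances:
A→B: 69.0 NM  (cumulative 69.0 NM)
B→C: 126.0 NM  (cumulative 195.0 NM)
C→D: 64.4 NM  (cumulative 259.4 NM)
Total route length ≈ 259 NM.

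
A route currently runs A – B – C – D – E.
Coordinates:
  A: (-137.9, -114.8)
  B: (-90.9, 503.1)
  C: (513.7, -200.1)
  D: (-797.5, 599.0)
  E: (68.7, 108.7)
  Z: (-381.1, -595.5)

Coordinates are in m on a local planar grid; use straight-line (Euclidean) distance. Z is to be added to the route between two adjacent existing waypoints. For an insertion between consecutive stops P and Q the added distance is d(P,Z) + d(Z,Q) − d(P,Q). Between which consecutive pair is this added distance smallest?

between C and D

Added distance for inserting Z between each consecutive pair:
A–B: 1055.3 m
B–C: 1187.2 m
C–D: 707.8 m
D–E: 1105.3 m
Smallest added distance is 707.8 m, inserting between C and D.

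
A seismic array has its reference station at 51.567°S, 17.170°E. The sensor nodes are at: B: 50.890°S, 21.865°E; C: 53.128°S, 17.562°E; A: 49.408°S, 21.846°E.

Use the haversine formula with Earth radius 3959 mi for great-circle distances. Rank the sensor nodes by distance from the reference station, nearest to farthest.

C, B, A

Distances from the reference station:
C 53.128°S, 17.562°E: 109.1 mi
B 50.890°S, 21.865°E: 208.4 mi
A 49.408°S, 21.846°E: 253.9 mi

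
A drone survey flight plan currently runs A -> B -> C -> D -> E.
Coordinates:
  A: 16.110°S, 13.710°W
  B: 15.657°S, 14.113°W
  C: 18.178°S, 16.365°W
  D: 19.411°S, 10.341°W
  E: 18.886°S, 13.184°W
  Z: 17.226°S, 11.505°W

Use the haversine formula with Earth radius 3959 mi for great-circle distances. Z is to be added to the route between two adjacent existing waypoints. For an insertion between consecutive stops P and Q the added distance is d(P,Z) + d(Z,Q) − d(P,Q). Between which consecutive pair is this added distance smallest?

Added distance for inserting Z between each consecutive pair:
A–B: 327.9 mi
B–C: 301.5 mi
C–D: 92.7 mi
D–E: 139.2 mi
Smallest added distance is 92.7 mi, inserting between C and D.

between C and D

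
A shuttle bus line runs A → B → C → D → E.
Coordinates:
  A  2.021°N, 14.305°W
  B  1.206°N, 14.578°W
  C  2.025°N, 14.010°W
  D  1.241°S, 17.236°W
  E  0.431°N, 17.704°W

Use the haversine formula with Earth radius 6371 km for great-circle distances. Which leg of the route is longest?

Leg distances:
A→B: 95.6 km
B→C: 110.8 km
C→D: 510.4 km
D→E: 193.1 km
The longest leg is C–D at 510.4 km.

C–D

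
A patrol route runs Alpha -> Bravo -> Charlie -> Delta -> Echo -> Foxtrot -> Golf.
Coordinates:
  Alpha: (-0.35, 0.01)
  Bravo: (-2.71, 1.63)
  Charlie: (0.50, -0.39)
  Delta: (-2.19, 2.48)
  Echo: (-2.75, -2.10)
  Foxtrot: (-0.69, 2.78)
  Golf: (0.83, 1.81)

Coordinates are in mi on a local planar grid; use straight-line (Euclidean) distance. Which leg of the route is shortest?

Foxtrot–Golf

Leg distances:
Alpha→Bravo: 2.9 mi
Bravo→Charlie: 3.8 mi
Charlie→Delta: 3.9 mi
Delta→Echo: 4.6 mi
Echo→Foxtrot: 5.3 mi
Foxtrot→Golf: 1.8 mi
The shortest leg is Foxtrot–Golf at 1.8 mi.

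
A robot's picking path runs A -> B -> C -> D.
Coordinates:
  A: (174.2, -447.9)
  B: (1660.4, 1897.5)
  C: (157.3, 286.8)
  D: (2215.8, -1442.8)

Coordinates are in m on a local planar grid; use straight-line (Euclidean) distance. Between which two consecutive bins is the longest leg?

Leg distances:
A→B: 2776.6 m
B→C: 2203.1 m
C→D: 2688.7 m
The longest leg is A–B at 2776.6 m.

A–B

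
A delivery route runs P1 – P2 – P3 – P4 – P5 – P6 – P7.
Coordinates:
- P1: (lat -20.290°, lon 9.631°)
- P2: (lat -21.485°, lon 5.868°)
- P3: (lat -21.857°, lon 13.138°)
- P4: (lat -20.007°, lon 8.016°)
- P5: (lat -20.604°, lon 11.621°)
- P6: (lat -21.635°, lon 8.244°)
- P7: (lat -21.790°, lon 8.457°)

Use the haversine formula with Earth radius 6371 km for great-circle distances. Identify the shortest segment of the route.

Leg distances:
P1→P2: 412.9 km
P2→P3: 752.3 km
P3→P4: 570.3 km
P4→P5: 381.8 km
P5→P6: 368.6 km
P6→P7: 28.0 km
The shortest leg is P6–P7 at 28.0 km.

P6–P7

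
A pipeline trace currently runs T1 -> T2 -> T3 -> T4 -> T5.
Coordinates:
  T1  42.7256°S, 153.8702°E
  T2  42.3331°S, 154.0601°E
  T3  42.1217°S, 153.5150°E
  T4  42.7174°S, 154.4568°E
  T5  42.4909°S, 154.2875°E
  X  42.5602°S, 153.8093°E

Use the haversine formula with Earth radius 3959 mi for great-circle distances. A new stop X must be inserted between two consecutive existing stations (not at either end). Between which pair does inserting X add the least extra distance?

between T1 and T2

Added distance for inserting X between each consecutive pair:
T1–T2: 3.3 mi
T2–T3: 22.6 mi
T3–T4: 5.2 mi
T4–T5: 41.6 mi
Smallest added distance is 3.3 mi, inserting between T1 and T2.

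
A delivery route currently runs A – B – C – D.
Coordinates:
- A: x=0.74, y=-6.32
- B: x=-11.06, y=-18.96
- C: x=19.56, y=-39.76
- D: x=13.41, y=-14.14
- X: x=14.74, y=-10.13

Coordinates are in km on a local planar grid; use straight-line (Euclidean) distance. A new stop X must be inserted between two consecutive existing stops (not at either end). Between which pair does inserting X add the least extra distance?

between C and D

Added distance for inserting X between each consecutive pair:
A–B: 24.5 km
B–C: 20.3 km
C–D: 7.9 km
Smallest added distance is 7.9 km, inserting between C and D.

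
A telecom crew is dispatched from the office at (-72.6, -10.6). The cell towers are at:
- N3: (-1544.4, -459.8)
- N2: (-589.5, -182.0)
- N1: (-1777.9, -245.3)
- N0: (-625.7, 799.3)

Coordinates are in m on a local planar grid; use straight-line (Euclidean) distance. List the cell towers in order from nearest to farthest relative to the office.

Computing each straight-line distance from (-72.6, -10.6):
N2 (-589.5, -182.0): 544.6 m
N0 (-625.7, 799.3): 980.7 m
N3 (-1544.4, -459.8): 1538.8 m
N1 (-1777.9, -245.3): 1721.4 m

N2, N0, N3, N1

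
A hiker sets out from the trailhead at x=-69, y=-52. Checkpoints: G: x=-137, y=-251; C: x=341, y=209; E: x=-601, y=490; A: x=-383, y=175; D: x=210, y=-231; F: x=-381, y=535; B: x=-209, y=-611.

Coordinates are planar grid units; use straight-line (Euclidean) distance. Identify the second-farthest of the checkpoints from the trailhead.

F

Distances from the trailhead (x=-69, y=-52):
E: 759.5
F: 664.8
B: 576.3
C: 486.0
A: 387.5
D: 331.5
G: 210.3
The second-farthest is F at 664.8.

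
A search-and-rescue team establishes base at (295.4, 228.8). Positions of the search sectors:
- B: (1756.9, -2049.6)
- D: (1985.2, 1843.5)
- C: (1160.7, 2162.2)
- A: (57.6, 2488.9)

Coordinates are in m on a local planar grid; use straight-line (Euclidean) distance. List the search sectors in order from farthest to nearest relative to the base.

B, D, A, C

Computing each straight-line distance from (295.4, 228.8):
B (1756.9, -2049.6): 2706.9 m
D (1985.2, 1843.5): 2337.2 m
A (57.6, 2488.9): 2272.6 m
C (1160.7, 2162.2): 2118.2 m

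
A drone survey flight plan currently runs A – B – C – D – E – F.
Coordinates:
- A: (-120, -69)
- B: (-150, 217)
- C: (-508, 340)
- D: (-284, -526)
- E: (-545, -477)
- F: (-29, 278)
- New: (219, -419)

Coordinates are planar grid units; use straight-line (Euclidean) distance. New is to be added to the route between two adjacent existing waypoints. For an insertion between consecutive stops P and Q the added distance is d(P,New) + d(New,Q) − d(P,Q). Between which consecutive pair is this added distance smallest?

Added distance for inserting New between each consecutive pair:
A–B: 935.0
B–C: 1407.8
C–D: 670.8
D–E: 1014.9
E–F: 591.5
Smallest added distance is 591.5, inserting between E and F.

between E and F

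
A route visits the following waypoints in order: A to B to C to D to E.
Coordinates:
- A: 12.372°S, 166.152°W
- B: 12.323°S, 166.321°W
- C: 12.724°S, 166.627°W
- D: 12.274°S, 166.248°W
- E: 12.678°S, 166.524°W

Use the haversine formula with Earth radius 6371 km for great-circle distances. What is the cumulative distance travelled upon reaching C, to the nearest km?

75 km

Leg distances:
A→B: 19.1 km  (cumulative 19.1 km)
B→C: 55.6 km  (cumulative 74.8 km)
Cumulative distance at C ≈ 75 km.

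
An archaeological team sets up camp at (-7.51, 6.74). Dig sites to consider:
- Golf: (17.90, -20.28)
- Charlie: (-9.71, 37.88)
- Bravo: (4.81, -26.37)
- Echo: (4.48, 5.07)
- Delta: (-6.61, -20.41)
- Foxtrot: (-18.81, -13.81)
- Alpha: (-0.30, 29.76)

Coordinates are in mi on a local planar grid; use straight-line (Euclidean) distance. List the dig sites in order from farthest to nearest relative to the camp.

Computing each straight-line distance from (-7.51, 6.74):
Golf (17.90, -20.28): 37.1 mi
Bravo (4.81, -26.37): 35.3 mi
Charlie (-9.71, 37.88): 31.2 mi
Delta (-6.61, -20.41): 27.2 mi
Alpha (-0.30, 29.76): 24.1 mi
Foxtrot (-18.81, -13.81): 23.5 mi
Echo (4.48, 5.07): 12.1 mi

Golf, Bravo, Charlie, Delta, Alpha, Foxtrot, Echo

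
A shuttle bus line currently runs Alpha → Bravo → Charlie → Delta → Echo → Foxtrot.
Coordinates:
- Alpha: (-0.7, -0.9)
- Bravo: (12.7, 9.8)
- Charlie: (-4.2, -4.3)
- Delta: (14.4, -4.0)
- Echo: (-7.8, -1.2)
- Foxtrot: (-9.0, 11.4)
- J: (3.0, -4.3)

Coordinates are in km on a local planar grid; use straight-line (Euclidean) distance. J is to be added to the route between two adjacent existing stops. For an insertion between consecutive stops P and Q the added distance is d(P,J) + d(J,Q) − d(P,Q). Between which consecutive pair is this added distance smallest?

between Charlie and Delta

Added distance for inserting J between each consecutive pair:
Alpha–Bravo: 5.0 km
Bravo–Charlie: 2.3 km
Charlie–Delta: 0.0 km
Delta–Echo: 0.3 km
Echo–Foxtrot: 18.3 km
Smallest added distance is 0.0 km, inserting between Charlie and Delta.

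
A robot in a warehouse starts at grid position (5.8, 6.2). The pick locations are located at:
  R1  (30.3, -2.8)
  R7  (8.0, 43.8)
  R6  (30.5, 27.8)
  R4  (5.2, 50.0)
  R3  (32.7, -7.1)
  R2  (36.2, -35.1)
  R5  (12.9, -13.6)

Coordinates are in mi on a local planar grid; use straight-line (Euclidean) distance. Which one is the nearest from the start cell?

Distance to each, sorted:
R5: 21.0 mi
R1: 26.1 mi
R3: 30.0 mi
R6: 32.8 mi
R7: 37.7 mi
R4: 43.8 mi
R2: 51.3 mi
The nearest is R5 at 21.0 mi.

R5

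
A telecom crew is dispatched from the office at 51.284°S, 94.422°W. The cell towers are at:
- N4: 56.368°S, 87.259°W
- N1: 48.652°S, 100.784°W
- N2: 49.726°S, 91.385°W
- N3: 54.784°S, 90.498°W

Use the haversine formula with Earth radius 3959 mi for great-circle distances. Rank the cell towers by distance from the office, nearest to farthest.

N2, N3, N1, N4

Distances from the office:
N2 49.726°S, 91.385°W: 171.4 mi
N3 54.784°S, 90.498°W: 291.6 mi
N1 48.652°S, 100.784°W: 336.0 mi
N4 56.368°S, 87.259°W: 456.4 mi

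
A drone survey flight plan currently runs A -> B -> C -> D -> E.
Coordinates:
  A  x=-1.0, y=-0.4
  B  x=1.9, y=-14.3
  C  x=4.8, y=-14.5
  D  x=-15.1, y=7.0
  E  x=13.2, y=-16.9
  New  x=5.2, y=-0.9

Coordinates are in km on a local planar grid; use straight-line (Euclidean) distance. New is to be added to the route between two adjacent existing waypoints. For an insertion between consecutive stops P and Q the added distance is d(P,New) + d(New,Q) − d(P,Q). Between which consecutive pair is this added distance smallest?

Added distance for inserting New between each consecutive pair:
A–B: 5.8 km
B–C: 24.5 km
C–D: 6.1 km
D–E: 2.6 km
Smallest added distance is 2.6 km, inserting between D and E.

between D and E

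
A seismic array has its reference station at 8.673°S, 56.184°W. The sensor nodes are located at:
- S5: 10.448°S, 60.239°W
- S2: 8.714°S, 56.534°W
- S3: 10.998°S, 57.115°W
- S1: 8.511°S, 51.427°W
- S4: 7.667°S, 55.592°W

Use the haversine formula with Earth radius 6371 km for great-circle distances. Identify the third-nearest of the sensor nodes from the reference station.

Distance to each, sorted:
S2: 38.7 km
S4: 129.5 km
S3: 277.9 km
S5: 486.5 km
S1: 523.3 km
The third-nearest is S3 at 277.9 km.

S3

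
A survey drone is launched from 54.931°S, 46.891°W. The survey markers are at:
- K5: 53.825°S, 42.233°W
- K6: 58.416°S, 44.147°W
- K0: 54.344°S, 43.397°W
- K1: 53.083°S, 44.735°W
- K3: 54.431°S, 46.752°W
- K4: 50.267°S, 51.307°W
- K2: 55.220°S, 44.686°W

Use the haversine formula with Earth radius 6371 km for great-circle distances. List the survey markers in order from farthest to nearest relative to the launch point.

Computing each great-circle distance from 54.931°S, 46.891°W:
K4 50.267°S, 51.307°W: 598.0 km
K6 58.416°S, 44.147°W: 422.1 km
K5 53.825°S, 42.233°W: 325.7 km
K1 53.083°S, 44.735°W: 249.1 km
K0 54.344°S, 43.397°W: 234.1 km
K2 55.220°S, 44.686°W: 144.0 km
K3 54.431°S, 46.752°W: 56.3 km

K4, K6, K5, K1, K0, K2, K3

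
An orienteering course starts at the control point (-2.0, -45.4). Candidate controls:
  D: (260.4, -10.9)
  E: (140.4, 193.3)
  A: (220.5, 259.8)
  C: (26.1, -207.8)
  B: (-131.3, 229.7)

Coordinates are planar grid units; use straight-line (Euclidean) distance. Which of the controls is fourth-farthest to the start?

D

Distance to each, sorted:
A: 377.7
B: 304.0
E: 277.9
D: 264.7
C: 164.8
The fourth-farthest is D at 264.7.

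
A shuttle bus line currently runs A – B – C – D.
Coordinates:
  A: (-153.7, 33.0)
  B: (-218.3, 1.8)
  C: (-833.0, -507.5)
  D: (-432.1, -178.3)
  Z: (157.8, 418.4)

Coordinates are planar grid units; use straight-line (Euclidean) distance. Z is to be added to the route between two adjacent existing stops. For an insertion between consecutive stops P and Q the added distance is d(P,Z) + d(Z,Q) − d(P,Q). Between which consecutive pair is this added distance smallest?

between A and B

Added distance for inserting Z between each consecutive pair:
A–B: 985.1
B–C: 1119.1
C–D: 1676.4
Smallest added distance is 985.1, inserting between A and B.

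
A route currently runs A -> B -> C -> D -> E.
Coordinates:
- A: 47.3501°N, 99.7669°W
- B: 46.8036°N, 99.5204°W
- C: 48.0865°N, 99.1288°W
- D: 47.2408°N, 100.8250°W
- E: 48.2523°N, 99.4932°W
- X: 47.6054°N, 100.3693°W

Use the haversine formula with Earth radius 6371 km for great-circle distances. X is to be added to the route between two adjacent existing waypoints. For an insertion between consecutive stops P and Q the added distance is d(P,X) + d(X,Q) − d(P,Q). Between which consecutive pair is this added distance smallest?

Added distance for inserting X between each consecutive pair:
A–B: 99.7 km
B–C: 71.1 km
C–D: 2.0 km
D–E: 0.0 km
Smallest added distance is 0.0 km, inserting between D and E.

between D and E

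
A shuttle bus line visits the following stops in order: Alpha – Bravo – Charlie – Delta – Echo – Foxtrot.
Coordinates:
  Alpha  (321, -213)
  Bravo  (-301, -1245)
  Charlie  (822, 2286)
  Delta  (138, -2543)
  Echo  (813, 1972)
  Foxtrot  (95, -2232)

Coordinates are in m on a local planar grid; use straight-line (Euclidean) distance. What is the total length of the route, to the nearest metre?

Leg distances:
Alpha→Bravo: 1205.0 m  (cumulative 1205.0 m)
Bravo→Charlie: 3705.3 m  (cumulative 4910.2 m)
Charlie→Delta: 4877.2 m  (cumulative 9787.4 m)
Delta→Echo: 4565.2 m  (cumulative 14352.6 m)
Echo→Foxtrot: 4264.9 m  (cumulative 18617.5 m)
Total route length ≈ 18617 m.

18617 m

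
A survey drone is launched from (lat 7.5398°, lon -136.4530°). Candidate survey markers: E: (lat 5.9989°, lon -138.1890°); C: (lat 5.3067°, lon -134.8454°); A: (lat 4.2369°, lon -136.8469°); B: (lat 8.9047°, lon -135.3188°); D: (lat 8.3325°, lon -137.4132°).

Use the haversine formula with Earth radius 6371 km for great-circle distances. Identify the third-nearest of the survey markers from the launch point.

Distance to each, sorted:
D: 137.7 km
B: 196.5 km
E: 257.1 km
C: 305.3 km
A: 369.8 km
The third-nearest is E at 257.1 km.

E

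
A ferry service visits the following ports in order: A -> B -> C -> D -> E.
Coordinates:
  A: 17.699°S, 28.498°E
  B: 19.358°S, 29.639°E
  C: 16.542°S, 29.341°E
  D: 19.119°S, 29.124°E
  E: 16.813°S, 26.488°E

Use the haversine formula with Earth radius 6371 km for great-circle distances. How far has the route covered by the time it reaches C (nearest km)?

Leg distances:
A→B: 220.2 km  (cumulative 220.2 km)
B→C: 314.7 km  (cumulative 534.9 km)
Cumulative distance at C ≈ 535 km.

535 km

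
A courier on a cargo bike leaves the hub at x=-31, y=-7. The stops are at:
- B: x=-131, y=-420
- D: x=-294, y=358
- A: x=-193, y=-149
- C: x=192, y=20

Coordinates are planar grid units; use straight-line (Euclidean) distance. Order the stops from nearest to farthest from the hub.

Distance from the hub at x=-31, y=-7 to each:
A x=-193, y=-149: 215.4
C x=192, y=20: 224.6
B x=-131, y=-420: 424.9
D x=-294, y=358: 449.9

A, C, B, D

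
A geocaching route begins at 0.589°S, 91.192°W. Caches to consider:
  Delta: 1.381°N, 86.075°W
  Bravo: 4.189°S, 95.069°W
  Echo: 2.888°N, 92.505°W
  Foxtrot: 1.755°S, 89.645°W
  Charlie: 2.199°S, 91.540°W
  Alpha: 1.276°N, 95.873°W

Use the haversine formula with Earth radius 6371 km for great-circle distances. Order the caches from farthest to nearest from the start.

Distances from the start:
Delta 1.381°N, 86.075°W: 609.7 km
Bravo 4.189°S, 95.069°W: 588.0 km
Alpha 1.276°N, 95.873°W: 560.3 km
Echo 2.888°N, 92.505°W: 413.3 km
Foxtrot 1.755°S, 89.645°W: 215.4 km
Charlie 2.199°S, 91.540°W: 183.2 km

Delta, Bravo, Alpha, Echo, Foxtrot, Charlie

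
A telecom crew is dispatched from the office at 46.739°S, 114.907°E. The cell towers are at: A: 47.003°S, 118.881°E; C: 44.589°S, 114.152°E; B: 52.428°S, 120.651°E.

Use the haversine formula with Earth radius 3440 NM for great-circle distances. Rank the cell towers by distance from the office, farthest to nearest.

Distances from the office:
B 52.428°S, 120.651°E: 407.9 NM
A 47.003°S, 118.881°E: 163.9 NM
C 44.589°S, 114.152°E: 132.9 NM

B, A, C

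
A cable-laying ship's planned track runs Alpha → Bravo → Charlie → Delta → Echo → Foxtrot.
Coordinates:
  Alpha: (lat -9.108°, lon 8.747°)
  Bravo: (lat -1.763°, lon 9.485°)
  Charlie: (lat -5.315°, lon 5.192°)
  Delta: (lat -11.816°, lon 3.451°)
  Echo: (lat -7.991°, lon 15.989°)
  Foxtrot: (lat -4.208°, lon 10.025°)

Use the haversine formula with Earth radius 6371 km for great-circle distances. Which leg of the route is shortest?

Bravo–Charlie

Leg distances:
Alpha→Bravo: 820.8 km
Bravo→Charlie: 618.8 km
Charlie→Delta: 747.8 km
Delta→Echo: 1437.4 km
Echo→Foxtrot: 782.1 km
The shortest leg is Bravo–Charlie at 618.8 km.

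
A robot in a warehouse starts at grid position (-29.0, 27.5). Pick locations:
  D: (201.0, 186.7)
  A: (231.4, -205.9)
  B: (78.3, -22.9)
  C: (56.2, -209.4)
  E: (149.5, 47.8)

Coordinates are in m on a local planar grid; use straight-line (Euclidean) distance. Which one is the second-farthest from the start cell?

Distance to each, sorted:
A: 349.7 m
D: 279.7 m
C: 251.8 m
E: 179.7 m
B: 118.5 m
The second-farthest is D at 279.7 m.

D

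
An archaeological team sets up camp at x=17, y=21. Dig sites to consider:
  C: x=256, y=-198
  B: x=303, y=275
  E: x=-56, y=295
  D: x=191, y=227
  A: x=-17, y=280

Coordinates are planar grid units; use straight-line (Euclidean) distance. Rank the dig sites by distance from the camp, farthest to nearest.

B, C, E, D, A

Distance from the camp at x=17, y=21 to each:
B x=303, y=275: 382.5
C x=256, y=-198: 324.2
E x=-56, y=295: 283.6
D x=191, y=227: 269.7
A x=-17, y=280: 261.2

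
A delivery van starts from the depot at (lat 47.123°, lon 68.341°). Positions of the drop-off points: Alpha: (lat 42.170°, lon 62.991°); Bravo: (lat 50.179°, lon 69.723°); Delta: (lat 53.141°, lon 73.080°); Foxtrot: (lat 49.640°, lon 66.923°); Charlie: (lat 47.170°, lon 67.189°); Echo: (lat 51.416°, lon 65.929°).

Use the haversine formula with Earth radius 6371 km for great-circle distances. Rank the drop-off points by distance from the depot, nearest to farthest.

Distance from the depot at (lat 47.123°, lon 68.341°) to each:
Charlie (lat 47.170°, lon 67.189°): 87.3 km
Foxtrot (lat 49.640°, lon 66.923°): 298.8 km
Bravo (lat 50.179°, lon 69.723°): 354.6 km
Echo (lat 51.416°, lon 65.929°): 508.4 km
Alpha (lat 42.170°, lon 62.991°): 694.2 km
Delta (lat 53.141°, lon 73.080°): 749.2 km

Charlie, Foxtrot, Bravo, Echo, Alpha, Delta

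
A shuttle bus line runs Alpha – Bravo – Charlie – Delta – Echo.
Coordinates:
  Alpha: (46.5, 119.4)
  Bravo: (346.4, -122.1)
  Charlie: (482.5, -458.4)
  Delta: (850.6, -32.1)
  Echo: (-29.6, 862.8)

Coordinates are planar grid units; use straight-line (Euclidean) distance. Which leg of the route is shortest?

Leg distances:
Alpha→Bravo: 385.0
Bravo→Charlie: 362.8
Charlie→Delta: 563.2
Delta→Echo: 1255.2
The shortest leg is Bravo–Charlie at 362.8.

Bravo–Charlie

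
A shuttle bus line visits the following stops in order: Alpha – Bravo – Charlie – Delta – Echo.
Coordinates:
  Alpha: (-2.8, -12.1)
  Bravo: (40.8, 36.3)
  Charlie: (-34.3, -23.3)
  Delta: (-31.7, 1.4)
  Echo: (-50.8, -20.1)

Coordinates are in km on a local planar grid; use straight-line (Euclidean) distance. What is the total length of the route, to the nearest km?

Leg distances:
Alpha→Bravo: 65.1 km  (cumulative 65.1 km)
Bravo→Charlie: 95.9 km  (cumulative 161.0 km)
Charlie→Delta: 24.8 km  (cumulative 185.9 km)
Delta→Echo: 28.8 km  (cumulative 214.6 km)
Total route length ≈ 215 km.

215 km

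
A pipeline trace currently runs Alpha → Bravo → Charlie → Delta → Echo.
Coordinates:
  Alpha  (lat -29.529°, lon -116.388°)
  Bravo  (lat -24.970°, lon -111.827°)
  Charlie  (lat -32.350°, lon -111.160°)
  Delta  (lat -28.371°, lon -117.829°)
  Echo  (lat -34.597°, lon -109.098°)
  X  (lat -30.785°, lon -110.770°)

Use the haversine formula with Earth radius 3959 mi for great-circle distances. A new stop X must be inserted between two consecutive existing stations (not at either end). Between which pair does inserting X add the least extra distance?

Added distance for inserting X between each consecutive pair:
Alpha–Bravo: 332.1 mi
Bravo–Charlie: 6.0 mi
Charlie–Delta: 83.0 mi
Delta–Echo: 66.3 mi
Smallest added distance is 6.0 mi, inserting between Bravo and Charlie.

between Bravo and Charlie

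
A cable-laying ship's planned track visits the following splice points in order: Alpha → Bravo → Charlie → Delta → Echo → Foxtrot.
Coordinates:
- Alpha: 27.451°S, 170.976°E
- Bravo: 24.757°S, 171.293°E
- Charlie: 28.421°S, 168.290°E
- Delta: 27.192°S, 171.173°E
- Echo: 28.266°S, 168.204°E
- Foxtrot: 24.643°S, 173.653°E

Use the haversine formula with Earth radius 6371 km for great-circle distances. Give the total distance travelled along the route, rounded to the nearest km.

2112 km

Leg distances:
Alpha→Bravo: 301.2 km  (cumulative 301.2 km)
Bravo→Charlie: 505.1 km  (cumulative 806.3 km)
Charlie→Delta: 314.8 km  (cumulative 1121.1 km)
Delta→Echo: 315.7 km  (cumulative 1436.7 km)
Echo→Foxtrot: 675.5 km  (cumulative 2112.3 km)
Total route length ≈ 2112 km.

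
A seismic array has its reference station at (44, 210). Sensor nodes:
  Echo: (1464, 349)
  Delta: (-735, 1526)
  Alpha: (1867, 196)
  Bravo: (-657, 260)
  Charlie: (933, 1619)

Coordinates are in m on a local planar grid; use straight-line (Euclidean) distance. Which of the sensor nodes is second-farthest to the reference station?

Charlie

Distances from the reference station ((44, 210)):
Alpha: 1823.1 m
Charlie: 1666.0 m
Delta: 1529.3 m
Echo: 1426.8 m
Bravo: 702.8 m
The second-farthest is Charlie at 1666.0 m.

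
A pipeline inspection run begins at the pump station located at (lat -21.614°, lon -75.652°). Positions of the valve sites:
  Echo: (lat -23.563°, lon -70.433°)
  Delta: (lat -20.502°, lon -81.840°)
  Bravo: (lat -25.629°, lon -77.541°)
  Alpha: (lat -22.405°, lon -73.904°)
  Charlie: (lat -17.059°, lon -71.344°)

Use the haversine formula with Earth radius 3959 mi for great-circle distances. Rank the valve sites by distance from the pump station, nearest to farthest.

Distances from the pump station:
Alpha (lat -22.405°, lon -73.904°): 124.6 mi
Bravo (lat -25.629°, lon -77.541°): 302.1 mi
Echo (lat -23.563°, lon -70.433°): 359.1 mi
Delta (lat -20.502°, lon -81.840°): 406.3 mi
Charlie (lat -17.059°, lon -71.344°): 421.8 mi

Alpha, Bravo, Echo, Delta, Charlie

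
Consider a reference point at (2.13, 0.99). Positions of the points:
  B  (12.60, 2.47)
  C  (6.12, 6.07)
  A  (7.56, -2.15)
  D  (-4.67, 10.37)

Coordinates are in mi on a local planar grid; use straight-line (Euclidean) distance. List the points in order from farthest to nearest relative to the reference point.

Computing each straight-line distance from (2.13, 0.99):
D (-4.67, 10.37): 11.6 mi
B (12.60, 2.47): 10.6 mi
C (6.12, 6.07): 6.5 mi
A (7.56, -2.15): 6.3 mi

D, B, C, A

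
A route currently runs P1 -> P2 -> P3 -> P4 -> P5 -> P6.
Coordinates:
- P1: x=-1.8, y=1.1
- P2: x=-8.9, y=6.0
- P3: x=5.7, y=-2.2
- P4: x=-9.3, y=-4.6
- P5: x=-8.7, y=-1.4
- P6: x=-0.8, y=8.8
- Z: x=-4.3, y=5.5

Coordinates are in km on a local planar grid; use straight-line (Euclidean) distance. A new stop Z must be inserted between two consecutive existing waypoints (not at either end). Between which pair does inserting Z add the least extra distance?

Added distance for inserting Z between each consecutive pair:
P1–P2: 1.1 km
P2–P3: 0.5 km
P3–P4: 8.7 km
P4–P5: 16.2 km
P5–P6: 0.1 km
Smallest added distance is 0.1 km, inserting between P5 and P6.

between P5 and P6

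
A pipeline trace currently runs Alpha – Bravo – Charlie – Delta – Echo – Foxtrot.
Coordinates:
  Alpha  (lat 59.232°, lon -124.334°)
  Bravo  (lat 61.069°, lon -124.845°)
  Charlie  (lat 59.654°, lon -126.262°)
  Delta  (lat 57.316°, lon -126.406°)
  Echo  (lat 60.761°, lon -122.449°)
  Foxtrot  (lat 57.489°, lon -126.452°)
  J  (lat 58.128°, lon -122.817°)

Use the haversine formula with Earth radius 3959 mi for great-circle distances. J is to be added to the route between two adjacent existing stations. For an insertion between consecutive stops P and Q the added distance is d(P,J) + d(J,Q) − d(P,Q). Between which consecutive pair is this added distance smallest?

between Delta and Echo

Added distance for inserting J between each consecutive pair:
Alpha–Bravo: 180.8 mi
Bravo–Charlie: 268.1 mi
Charlie–Delta: 144.1 mi
Delta–Echo: 49.8 mi
Echo–Foxtrot: 56.4 mi
Smallest added distance is 49.8 mi, inserting between Delta and Echo.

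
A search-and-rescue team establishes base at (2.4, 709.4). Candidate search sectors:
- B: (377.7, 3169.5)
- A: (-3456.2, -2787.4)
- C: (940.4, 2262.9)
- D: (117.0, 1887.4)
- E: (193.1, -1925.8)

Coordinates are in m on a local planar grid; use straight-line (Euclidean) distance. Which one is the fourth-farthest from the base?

C

Distance to each, sorted:
A: 4918.3 m
E: 2642.1 m
B: 2488.6 m
C: 1814.7 m
D: 1183.6 m
The fourth-farthest is C at 1814.7 m.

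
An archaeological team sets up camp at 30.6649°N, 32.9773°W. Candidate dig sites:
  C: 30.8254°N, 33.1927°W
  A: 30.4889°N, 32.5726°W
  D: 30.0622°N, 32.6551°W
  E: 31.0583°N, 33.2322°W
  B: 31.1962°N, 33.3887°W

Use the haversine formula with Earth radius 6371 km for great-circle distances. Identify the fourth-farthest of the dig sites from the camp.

Distance to each, sorted:
D: 73.8 km
B: 70.9 km
E: 50.1 km
A: 43.4 km
C: 27.2 km
The fourth-farthest is A at 43.4 km.

A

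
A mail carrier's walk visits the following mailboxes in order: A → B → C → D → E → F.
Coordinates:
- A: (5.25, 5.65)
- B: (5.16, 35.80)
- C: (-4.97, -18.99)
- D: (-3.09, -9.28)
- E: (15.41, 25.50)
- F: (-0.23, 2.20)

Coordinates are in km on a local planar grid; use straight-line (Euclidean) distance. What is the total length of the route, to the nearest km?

163 km

Leg distances:
A→B: 30.2 km  (cumulative 30.2 km)
B→C: 55.7 km  (cumulative 85.9 km)
C→D: 9.9 km  (cumulative 95.8 km)
D→E: 39.4 km  (cumulative 135.2 km)
E→F: 28.1 km  (cumulative 163.2 km)
Total route length ≈ 163 km.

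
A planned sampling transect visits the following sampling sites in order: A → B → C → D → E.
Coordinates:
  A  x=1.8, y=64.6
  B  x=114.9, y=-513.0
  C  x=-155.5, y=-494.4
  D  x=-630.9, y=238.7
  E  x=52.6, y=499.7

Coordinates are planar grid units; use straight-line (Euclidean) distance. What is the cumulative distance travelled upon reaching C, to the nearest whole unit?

Leg distances:
A→B: 588.6  (cumulative 588.6)
B→C: 271.0  (cumulative 859.6)
Cumulative distance at C ≈ 860.

860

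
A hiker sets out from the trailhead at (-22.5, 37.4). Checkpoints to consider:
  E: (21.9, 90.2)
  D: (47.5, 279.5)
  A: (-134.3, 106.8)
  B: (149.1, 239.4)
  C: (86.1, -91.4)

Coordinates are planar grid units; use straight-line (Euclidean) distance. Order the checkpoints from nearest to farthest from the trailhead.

Computing each straight-line distance from (-22.5, 37.4):
E (21.9, 90.2): 69.0
A (-134.3, 106.8): 131.6
C (86.1, -91.4): 168.5
D (47.5, 279.5): 252.0
B (149.1, 239.4): 265.0

E, A, C, D, B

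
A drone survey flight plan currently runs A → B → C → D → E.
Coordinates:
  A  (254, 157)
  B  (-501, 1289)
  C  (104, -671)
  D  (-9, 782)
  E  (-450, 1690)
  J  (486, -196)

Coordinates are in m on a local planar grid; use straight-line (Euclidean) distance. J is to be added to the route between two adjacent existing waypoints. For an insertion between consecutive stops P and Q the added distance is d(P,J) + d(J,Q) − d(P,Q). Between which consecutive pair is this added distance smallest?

between C and D

Added distance for inserting J between each consecutive pair:
A–B: 844.8 m
B–C: 341.4 m
C–D: 248.3 m
D–E: 2192.2 m
Smallest added distance is 248.3 m, inserting between C and D.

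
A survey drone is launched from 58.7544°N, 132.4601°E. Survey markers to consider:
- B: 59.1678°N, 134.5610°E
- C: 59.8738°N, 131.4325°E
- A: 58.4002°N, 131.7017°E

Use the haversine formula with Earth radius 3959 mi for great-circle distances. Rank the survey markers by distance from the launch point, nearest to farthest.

A, B, C

Distance from the launch point at 58.7544°N, 132.4601°E to each:
A 58.4002°N, 131.7017°E: 36.7 mi
B 59.1678°N, 134.5610°E: 80.1 mi
C 59.8738°N, 131.4325°E: 85.4 mi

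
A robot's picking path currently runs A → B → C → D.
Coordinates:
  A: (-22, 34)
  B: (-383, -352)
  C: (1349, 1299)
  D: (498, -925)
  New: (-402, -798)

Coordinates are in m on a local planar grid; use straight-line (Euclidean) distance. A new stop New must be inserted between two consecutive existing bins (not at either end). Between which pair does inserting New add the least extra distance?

Added distance for inserting New between each consecutive pair:
A–B: 832.6 m
B–C: 785.5 m
C–D: 1259.6 m
Smallest added distance is 785.5 m, inserting between B and C.

between B and C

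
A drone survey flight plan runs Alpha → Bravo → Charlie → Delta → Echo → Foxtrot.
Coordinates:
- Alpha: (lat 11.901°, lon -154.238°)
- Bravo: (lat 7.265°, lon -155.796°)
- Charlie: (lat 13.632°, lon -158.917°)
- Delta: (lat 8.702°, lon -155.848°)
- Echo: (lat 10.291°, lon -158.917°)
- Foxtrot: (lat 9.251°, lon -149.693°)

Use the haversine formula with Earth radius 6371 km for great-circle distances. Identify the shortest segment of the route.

Delta–Echo

Leg distances:
Alpha→Bravo: 543.1 km
Bravo→Charlie: 785.9 km
Charlie→Delta: 642.3 km
Delta→Echo: 380.1 km
Echo→Foxtrot: 1017.3 km
The shortest leg is Delta–Echo at 380.1 km.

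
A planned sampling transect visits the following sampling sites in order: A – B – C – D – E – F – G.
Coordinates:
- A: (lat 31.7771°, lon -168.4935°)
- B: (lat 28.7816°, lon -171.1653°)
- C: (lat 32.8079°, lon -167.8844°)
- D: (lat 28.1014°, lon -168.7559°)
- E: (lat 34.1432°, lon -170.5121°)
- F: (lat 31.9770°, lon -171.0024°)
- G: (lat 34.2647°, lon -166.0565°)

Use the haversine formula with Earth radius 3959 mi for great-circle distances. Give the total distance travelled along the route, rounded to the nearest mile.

Leg distances:
A→B: 261.2 mi  (cumulative 261.2 mi)
B→C: 339.5 mi  (cumulative 600.8 mi)
C→D: 329.3 mi  (cumulative 930.1 mi)
D→E: 430.2 mi  (cumulative 1360.3 mi)
E→F: 152.3 mi  (cumulative 1512.6 mi)
F→G: 326.9 mi  (cumulative 1839.5 mi)
Total route length ≈ 1840 mi.

1840 mi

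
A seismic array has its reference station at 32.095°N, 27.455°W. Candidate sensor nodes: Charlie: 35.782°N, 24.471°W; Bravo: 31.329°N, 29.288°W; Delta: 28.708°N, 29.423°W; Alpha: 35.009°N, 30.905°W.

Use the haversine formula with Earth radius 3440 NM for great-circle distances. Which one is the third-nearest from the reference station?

Distance to each, sorted:
Bravo: 104.3 NM
Delta: 227.4 NM
Alpha: 245.7 NM
Charlie: 266.6 NM
The third-nearest is Alpha at 245.7 NM.

Alpha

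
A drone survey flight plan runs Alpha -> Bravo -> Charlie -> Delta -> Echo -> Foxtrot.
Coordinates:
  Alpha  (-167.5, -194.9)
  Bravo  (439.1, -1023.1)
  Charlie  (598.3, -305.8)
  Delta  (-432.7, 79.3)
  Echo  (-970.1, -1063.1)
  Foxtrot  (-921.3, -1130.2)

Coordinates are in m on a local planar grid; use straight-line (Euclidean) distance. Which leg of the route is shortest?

Echo–Foxtrot

Leg distances:
Alpha→Bravo: 1026.6 m
Bravo→Charlie: 734.8 m
Charlie→Delta: 1100.6 m
Delta→Echo: 1262.5 m
Echo→Foxtrot: 83.0 m
The shortest leg is Echo–Foxtrot at 83.0 m.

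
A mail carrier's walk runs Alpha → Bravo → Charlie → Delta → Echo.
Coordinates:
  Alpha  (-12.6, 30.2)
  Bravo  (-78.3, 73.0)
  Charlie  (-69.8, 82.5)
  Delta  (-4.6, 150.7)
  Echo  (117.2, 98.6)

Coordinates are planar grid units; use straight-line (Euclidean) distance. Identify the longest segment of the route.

Leg distances:
Alpha→Bravo: 78.4
Bravo→Charlie: 12.7
Charlie→Delta: 94.4
Delta→Echo: 132.5
The longest leg is Delta–Echo at 132.5.

Delta–Echo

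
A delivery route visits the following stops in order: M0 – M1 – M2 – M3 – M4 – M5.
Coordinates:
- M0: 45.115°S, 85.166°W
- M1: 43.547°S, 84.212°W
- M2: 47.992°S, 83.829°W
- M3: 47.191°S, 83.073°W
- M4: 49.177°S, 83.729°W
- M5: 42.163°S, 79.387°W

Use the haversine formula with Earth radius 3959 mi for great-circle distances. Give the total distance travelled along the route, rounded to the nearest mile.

Leg distances:
M0→M1: 118.2 mi  (cumulative 118.2 mi)
M1→M2: 307.7 mi  (cumulative 425.9 mi)
M2→M3: 65.6 mi  (cumulative 491.5 mi)
M3→M4: 140.5 mi  (cumulative 632.0 mi)
M4→M5: 527.8 mi  (cumulative 1159.8 mi)
Total route length ≈ 1160 mi.

1160 mi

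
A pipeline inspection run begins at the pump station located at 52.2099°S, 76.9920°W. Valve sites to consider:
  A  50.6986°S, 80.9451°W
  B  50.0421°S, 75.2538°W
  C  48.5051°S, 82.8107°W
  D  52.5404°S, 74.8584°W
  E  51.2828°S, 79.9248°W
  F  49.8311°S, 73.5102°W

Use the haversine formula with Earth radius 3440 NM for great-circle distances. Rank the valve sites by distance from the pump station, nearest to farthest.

D, E, B, A, F, C

Computing each great-circle distance from 52.2099°S, 76.9920°W:
D 52.5404°S, 74.8584°W: 80.7 NM
E 51.2828°S, 79.9248°W: 122.4 NM
B 50.0421°S, 75.2538°W: 145.7 NM
A 50.6986°S, 80.9451°W: 173.5 NM
F 49.8311°S, 73.5102°W: 194.1 NM
C 48.5051°S, 82.8107°W: 314.7 NM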